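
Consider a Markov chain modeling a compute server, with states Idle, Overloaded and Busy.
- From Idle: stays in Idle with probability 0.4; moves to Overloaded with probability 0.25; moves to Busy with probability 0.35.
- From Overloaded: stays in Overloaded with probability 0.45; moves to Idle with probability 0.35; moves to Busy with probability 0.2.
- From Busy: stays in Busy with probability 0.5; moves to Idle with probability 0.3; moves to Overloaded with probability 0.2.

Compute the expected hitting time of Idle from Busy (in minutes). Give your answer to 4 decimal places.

3.1915

Let t(s) be the expected number of minutes to first reach Idle from state s, with t(Idle) = 0. Conditioning on the first minute:
t(Overloaded) = 1 + 0.45·t(Overloaded) + 0.2·t(Busy)
t(Busy) = 1 + 0.2·t(Overloaded) + 0.5·t(Busy)
Solving: t(Overloaded) = 2.9787, t(Busy) = 3.1915.
Expected minutes from Busy to Idle: 3.1915.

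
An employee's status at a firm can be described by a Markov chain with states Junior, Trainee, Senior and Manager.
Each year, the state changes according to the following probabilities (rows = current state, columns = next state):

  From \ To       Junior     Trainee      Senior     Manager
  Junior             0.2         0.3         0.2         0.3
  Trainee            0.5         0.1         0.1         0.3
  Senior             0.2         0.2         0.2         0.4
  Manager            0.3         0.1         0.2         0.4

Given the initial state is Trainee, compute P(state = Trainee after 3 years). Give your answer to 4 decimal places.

0.1710

Propagate the distribution vector 3 years from Trainee.
After 0 years: (0.0000, 1.0000, 0.0000, 0.0000)
After 1 year: (0.5000, 0.1000, 0.1000, 0.3000)
After 2 years: (0.2600, 0.2100, 0.1900, 0.3400)
After 3 years: (0.2970, 0.1710, 0.1790, 0.3530)
P(in Trainee after 3 years) = 0.1710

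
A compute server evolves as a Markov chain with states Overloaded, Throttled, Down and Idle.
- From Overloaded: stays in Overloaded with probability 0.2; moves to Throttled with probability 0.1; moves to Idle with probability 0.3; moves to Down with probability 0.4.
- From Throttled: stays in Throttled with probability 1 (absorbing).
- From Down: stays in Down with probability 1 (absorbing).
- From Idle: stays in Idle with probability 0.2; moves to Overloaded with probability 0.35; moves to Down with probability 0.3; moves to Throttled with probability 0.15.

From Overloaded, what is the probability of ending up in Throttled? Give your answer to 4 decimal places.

Let h(s) be the probability of absorption at Throttled starting from transient state s. Then h(Throttled) = 1 and h(Down) = 0. By first-step analysis:
h(Overloaded) = 0.2·h(Overloaded) + 0.1·1 + 0.4·0 + 0.3·h(Idle)
h(Idle) = 0.35·h(Overloaded) + 0.15·1 + 0.3·0 + 0.2·h(Idle)
Solving: h(Overloaded) = 0.2336, h(Idle) = 0.2897.
Starting from Overloaded, the probability is 0.2336.

0.2336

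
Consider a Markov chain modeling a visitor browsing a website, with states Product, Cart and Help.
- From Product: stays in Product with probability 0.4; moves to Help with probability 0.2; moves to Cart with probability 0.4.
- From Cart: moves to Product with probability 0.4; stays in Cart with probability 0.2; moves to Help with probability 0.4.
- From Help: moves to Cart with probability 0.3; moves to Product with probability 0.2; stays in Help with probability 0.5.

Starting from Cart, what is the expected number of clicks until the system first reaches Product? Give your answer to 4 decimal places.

3.2143

Let t(s) be the expected number of clicks to first reach Product from state s, with t(Product) = 0. Conditioning on the first click:
t(Cart) = 1 + 0.2·t(Cart) + 0.4·t(Help)
t(Help) = 1 + 0.3·t(Cart) + 0.5·t(Help)
Solving: t(Cart) = 3.2143, t(Help) = 3.9286.
Expected clicks from Cart to Product: 3.2143.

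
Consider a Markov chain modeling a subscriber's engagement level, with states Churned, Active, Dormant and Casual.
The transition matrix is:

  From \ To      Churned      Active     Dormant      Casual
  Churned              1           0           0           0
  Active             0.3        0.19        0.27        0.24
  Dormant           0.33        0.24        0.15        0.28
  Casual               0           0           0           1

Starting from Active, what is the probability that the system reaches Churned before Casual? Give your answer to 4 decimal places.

0.5517

Let h(s) be the probability of absorption at Churned starting from transient state s. Then h(Churned) = 1 and h(Casual) = 0. By first-step analysis:
h(Active) = 0.3·1 + 0.19·h(Active) + 0.27·h(Dormant) + 0.24·0
h(Dormant) = 0.33·1 + 0.24·h(Active) + 0.15·h(Dormant) + 0.28·0
Solving: h(Active) = 0.5517, h(Dormant) = 0.5440.
Starting from Active, the probability is 0.5517.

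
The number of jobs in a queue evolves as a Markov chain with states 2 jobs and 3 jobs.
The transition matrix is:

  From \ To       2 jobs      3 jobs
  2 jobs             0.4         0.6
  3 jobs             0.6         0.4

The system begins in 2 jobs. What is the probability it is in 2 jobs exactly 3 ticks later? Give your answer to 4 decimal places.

0.4960

Propagate the distribution vector 3 ticks from 2 jobs.
After 0 ticks: (1.0000, 0.0000)
After 1 tick: (0.4000, 0.6000)
After 2 ticks: (0.5200, 0.4800)
After 3 ticks: (0.4960, 0.5040)
P(in 2 jobs after 3 ticks) = 0.4960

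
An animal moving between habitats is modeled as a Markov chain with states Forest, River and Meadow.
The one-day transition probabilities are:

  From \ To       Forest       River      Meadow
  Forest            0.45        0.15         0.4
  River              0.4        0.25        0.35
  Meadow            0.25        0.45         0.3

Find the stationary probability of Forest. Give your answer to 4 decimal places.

Let the stationary distribution be π with π = πP and π_1 + π_2 + π_3 = 1.
π_1 = 0.45·π_1 + 0.4·π_2 + 0.25·π_3
π_2 = 0.15·π_1 + 0.25·π_2 + 0.45·π_3
Solving with the normalization constraint gives π = (0.3657, 0.2836, 0.3507).
So the stationary probability of Forest is 0.3657.

0.3657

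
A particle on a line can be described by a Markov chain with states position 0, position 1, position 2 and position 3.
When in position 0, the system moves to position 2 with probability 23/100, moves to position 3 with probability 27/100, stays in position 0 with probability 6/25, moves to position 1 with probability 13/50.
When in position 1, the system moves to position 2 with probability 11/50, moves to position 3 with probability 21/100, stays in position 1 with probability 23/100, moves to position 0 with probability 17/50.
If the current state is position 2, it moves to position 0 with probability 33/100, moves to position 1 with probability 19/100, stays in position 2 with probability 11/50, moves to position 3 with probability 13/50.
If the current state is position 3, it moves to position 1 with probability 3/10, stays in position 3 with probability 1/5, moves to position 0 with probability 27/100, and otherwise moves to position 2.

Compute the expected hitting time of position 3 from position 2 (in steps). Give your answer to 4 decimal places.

3.9676

Let t(s) be the expected number of steps to first reach position 3 from state s, with t(position 3) = 0. Conditioning on the first step:
t(position 0) = 1 + 0.24·t(position 0) + 0.26·t(position 1) + 0.23·t(position 2)
t(position 1) = 1 + 0.34·t(position 0) + 0.23·t(position 1) + 0.22·t(position 2)
t(position 2) = 1 + 0.33·t(position 0) + 0.19·t(position 1) + 0.22·t(position 2)
Solving: t(position 0) = 3.9445, t(position 1) = 4.1740, t(position 2) = 3.9676.
Expected steps from position 2 to position 3: 3.9676.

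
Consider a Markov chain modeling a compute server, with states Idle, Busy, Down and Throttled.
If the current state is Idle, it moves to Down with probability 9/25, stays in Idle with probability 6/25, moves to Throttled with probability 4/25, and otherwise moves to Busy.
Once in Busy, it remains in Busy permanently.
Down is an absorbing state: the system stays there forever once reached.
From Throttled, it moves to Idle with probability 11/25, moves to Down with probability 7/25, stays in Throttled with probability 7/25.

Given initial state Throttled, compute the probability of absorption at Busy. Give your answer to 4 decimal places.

Let h(s) be the probability of absorption at Busy starting from transient state s. Then h(Busy) = 1 and h(Down) = 0. By first-step analysis:
h(Idle) = 0.24·h(Idle) + 0.24·1 + 0.36·0 + 0.16·h(Throttled)
h(Throttled) = 0.44·h(Idle) + 0.28·0 + 0.28·h(Throttled)
Solving: h(Idle) = 0.3624, h(Throttled) = 0.2215.
Starting from Throttled, the probability is 0.2215.

0.2215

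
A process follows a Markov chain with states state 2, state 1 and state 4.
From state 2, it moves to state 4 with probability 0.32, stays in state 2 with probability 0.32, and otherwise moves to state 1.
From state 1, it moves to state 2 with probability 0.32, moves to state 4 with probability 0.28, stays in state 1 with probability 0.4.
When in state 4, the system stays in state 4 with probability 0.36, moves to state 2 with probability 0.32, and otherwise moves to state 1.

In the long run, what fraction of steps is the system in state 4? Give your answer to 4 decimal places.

Let the stationary distribution be π with π = πP and π_1 + π_2 + π_3 = 1.
π_1 = 0.32·π_1 + 0.32·π_2 + 0.32·π_3
π_2 = 0.36·π_1 + 0.4·π_2 + 0.32·π_3
Solving with the normalization constraint gives π = (0.3200, 0.3617, 0.3183).
So the stationary probability of state 4 is 0.3183.

0.3183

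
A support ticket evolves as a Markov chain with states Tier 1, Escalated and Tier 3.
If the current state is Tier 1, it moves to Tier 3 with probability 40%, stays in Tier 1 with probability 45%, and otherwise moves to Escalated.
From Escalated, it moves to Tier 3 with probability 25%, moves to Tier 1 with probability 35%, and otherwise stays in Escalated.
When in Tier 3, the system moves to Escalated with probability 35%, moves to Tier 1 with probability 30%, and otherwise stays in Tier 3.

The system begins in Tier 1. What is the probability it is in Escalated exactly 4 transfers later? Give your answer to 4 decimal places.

Propagate the distribution vector 4 transfers from Tier 1.
After 0 transfers: (1.0000, 0.0000, 0.0000)
After 1 transfer: (0.4500, 0.1500, 0.4000)
After 2 transfers: (0.3750, 0.2675, 0.3575)
After 3 transfers: (0.3696, 0.2884, 0.3420)
After 4 transfers: (0.3699, 0.2905, 0.3396)
P(in Escalated after 4 transfers) = 0.2905

0.2905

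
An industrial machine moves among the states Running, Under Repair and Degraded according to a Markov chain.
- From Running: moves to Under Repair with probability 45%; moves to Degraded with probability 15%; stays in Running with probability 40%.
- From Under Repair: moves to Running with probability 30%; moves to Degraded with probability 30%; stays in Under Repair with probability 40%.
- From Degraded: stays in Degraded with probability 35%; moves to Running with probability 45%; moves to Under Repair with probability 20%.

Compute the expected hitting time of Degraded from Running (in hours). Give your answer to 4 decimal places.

4.6667

Let t(s) be the expected number of hours to first reach Degraded from state s, with t(Degraded) = 0. Conditioning on the first hour:
t(Running) = 1 + 0.4·t(Running) + 0.45·t(Under Repair)
t(Under Repair) = 1 + 0.3·t(Running) + 0.4·t(Under Repair)
Solving: t(Running) = 4.6667, t(Under Repair) = 4.0000.
Expected hours from Running to Degraded: 4.6667.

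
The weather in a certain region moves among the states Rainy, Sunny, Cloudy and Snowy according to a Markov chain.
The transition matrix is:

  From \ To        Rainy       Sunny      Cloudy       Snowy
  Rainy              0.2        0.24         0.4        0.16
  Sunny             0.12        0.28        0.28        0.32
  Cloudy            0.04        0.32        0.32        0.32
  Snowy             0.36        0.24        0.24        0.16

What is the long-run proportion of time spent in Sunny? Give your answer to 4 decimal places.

0.2752

Let the stationary distribution be π with π = πP and π_1 + π_2 + π_3 + π_4 = 1.
π_1 = 0.2·π_1 + 0.12·π_2 + 0.04·π_3 + 0.36·π_4
π_2 = 0.24·π_1 + 0.28·π_2 + 0.32·π_3 + 0.24·π_4
π_3 = 0.4·π_1 + 0.28·π_2 + 0.32·π_3 + 0.24·π_4
Solving with the normalization constraint gives π = (0.1700, 0.2752, 0.3024, 0.2524).
So the stationary probability of Sunny is 0.2752.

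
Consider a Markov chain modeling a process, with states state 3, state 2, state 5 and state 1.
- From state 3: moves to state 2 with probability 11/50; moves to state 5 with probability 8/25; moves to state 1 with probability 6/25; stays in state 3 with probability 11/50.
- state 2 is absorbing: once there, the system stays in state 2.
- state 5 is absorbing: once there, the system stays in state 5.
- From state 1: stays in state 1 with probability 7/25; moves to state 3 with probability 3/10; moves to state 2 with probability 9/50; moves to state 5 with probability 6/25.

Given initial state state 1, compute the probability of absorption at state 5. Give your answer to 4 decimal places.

0.5784

Let h(s) be the probability of absorption at state 5 starting from transient state s. Then h(state 5) = 1 and h(state 2) = 0. By first-step analysis:
h(state 3) = 0.22·h(state 3) + 0.22·0 + 0.32·1 + 0.24·h(state 1)
h(state 1) = 0.3·h(state 3) + 0.18·0 + 0.24·1 + 0.28·h(state 1)
Solving: h(state 3) = 0.5882, h(state 1) = 0.5784.
Starting from state 1, the probability is 0.5784.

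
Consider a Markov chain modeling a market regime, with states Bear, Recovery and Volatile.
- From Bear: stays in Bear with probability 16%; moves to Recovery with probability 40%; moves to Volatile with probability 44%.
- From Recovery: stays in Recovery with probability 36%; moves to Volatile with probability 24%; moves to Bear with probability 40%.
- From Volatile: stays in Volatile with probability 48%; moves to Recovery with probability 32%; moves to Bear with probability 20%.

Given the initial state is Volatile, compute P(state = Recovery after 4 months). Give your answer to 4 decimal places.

0.3549

Propagate the distribution vector 4 months from Volatile.
After 0 months: (0.0000, 0.0000, 1.0000)
After 1 month: (0.2000, 0.3200, 0.4800)
After 2 months: (0.2560, 0.3488, 0.3952)
After 3 months: (0.2595, 0.3544, 0.3860)
After 4 months: (0.2605, 0.3549, 0.3846)
P(in Recovery after 4 months) = 0.3549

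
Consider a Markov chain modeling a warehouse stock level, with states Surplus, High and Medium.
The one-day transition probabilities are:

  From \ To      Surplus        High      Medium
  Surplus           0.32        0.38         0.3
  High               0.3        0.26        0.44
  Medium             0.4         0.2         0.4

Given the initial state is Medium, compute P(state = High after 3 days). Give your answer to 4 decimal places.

0.2797

Propagate the distribution vector 3 days from Medium.
After 0 days: (0.0000, 0.0000, 1.0000)
After 1 day: (0.4000, 0.2000, 0.4000)
After 2 days: (0.3480, 0.2840, 0.3680)
After 3 days: (0.3438, 0.2797, 0.3766)
P(in High after 3 days) = 0.2797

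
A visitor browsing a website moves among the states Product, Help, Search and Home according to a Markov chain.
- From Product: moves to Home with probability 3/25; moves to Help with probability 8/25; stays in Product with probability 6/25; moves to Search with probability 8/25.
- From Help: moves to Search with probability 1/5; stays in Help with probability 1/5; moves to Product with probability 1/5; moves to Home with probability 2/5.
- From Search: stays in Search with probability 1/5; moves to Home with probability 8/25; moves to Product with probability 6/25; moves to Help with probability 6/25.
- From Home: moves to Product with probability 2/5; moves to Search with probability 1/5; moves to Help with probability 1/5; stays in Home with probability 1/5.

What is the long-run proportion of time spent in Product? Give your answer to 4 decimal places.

0.2711

Let the stationary distribution be π with π = πP and π_1 + π_2 + π_3 + π_4 = 1.
π_1 = 0.24·π_1 + 0.2·π_2 + 0.24·π_3 + 0.4·π_4
π_2 = 0.32·π_1 + 0.2·π_2 + 0.24·π_3 + 0.2·π_4
π_3 = 0.32·π_1 + 0.2·π_2 + 0.2·π_3 + 0.2·π_4
Solving with the normalization constraint gives π = (0.2711, 0.2418, 0.2325, 0.2546).
So the stationary probability of Product is 0.2711.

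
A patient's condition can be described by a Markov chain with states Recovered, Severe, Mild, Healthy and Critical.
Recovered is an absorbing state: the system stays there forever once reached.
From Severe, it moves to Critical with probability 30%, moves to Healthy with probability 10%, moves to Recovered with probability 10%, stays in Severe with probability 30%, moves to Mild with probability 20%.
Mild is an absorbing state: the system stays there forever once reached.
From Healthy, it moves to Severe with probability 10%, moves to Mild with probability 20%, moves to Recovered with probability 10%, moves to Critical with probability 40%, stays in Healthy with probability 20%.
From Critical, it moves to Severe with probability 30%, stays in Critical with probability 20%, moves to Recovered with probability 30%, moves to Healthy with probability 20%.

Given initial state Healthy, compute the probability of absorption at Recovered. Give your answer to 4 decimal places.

0.5442

Let h(s) be the probability of absorption at Recovered starting from transient state s. Then h(Recovered) = 1 and h(Mild) = 0. By first-step analysis:
h(Severe) = 0.1·1 + 0.3·h(Severe) + 0.2·0 + 0.1·h(Healthy) + 0.3·h(Critical)
h(Healthy) = 0.1·1 + 0.1·h(Severe) + 0.2·0 + 0.2·h(Healthy) + 0.4·h(Critical)
h(Critical) = 0.3·1 + 0.3·h(Severe) + 0.2·h(Healthy) + 0.2·h(Critical)
Solving: h(Severe) = 0.5238, h(Healthy) = 0.5442, h(Critical) = 0.7075.
Starting from Healthy, the probability is 0.5442.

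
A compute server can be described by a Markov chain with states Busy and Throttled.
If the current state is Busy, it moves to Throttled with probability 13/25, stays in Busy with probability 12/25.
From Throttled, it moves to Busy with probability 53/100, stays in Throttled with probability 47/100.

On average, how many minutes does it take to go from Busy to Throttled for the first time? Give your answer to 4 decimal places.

Let t(s) be the expected number of minutes to first reach Throttled from state s, with t(Throttled) = 0. Conditioning on the first minute:
t(Busy) = 1 + 0.48·t(Busy)
Solving: t(Busy) = 1.9231.
Expected minutes from Busy to Throttled: 1.9231.

1.9231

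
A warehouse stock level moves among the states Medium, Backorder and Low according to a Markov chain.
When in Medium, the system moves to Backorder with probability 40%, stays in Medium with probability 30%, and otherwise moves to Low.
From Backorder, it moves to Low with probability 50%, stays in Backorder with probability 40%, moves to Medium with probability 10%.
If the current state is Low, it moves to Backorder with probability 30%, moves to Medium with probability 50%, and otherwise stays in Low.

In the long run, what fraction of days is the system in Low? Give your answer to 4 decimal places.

Let the stationary distribution be π with π = πP and π_1 + π_2 + π_3 = 1.
π_1 = 0.3·π_1 + 0.1·π_2 + 0.5·π_3
π_2 = 0.4·π_1 + 0.4·π_2 + 0.3·π_3
Solving with the normalization constraint gives π = (0.2946, 0.3661, 0.3393).
So the stationary probability of Low is 0.3393.

0.3393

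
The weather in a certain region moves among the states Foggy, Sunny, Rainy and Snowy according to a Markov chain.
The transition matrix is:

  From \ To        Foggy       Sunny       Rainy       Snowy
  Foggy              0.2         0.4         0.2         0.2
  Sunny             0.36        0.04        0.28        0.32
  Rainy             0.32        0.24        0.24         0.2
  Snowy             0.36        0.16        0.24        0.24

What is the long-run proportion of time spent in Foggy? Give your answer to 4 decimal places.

0.3022

Let the stationary distribution be π with π = πP and π_1 + π_2 + π_3 + π_4 = 1.
π_1 = 0.2·π_1 + 0.36·π_2 + 0.32·π_3 + 0.36·π_4
π_2 = 0.4·π_1 + 0.04·π_2 + 0.24·π_3 + 0.16·π_4
π_3 = 0.2·π_1 + 0.28·π_2 + 0.24·π_3 + 0.24·π_4
Solving with the normalization constraint gives π = (0.3022, 0.2245, 0.2369, 0.2364).
So the stationary probability of Foggy is 0.3022.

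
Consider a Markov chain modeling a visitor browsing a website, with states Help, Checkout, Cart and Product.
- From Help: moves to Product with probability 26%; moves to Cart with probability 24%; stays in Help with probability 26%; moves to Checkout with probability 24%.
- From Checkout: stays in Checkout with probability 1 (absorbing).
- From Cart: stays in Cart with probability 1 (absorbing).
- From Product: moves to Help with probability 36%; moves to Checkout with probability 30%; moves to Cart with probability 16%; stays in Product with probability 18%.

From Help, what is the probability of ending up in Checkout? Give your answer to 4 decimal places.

Let h(s) be the probability of absorption at Checkout starting from transient state s. Then h(Checkout) = 1 and h(Cart) = 0. By first-step analysis:
h(Help) = 0.26·h(Help) + 0.24·1 + 0.24·0 + 0.26·h(Product)
h(Product) = 0.36·h(Help) + 0.3·1 + 0.16·0 + 0.18·h(Product)
Solving: h(Help) = 0.5355, h(Product) = 0.6009.
Starting from Help, the probability is 0.5355.

0.5355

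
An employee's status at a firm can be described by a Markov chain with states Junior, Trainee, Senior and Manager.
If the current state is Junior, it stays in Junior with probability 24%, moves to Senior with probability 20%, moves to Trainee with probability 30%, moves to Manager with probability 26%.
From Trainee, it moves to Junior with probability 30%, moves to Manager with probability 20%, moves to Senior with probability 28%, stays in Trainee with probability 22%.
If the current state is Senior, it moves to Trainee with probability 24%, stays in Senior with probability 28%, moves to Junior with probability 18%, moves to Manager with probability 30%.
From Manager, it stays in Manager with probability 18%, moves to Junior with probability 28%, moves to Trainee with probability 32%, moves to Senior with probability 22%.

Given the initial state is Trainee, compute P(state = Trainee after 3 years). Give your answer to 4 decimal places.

Propagate the distribution vector 3 years from Trainee.
After 0 years: (0.0000, 1.0000, 0.0000, 0.0000)
After 1 year: (0.3000, 0.2200, 0.2800, 0.2000)
After 2 years: (0.2444, 0.2696, 0.2440, 0.2420)
After 3 years: (0.2512, 0.2686, 0.2459, 0.2342)
P(in Trainee after 3 years) = 0.2686

0.2686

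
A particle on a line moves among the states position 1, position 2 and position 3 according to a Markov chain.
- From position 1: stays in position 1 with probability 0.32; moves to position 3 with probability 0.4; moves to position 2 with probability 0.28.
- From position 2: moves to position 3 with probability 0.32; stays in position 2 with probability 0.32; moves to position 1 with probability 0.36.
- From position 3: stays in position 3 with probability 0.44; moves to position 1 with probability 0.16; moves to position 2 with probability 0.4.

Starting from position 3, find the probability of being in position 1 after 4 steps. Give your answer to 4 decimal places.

Propagate the distribution vector 4 steps from position 3.
After 0 steps: (0.0000, 0.0000, 1.0000)
After 1 step: (0.1600, 0.4000, 0.4400)
After 2 steps: (0.2656, 0.3488, 0.3856)
After 3 steps: (0.2723, 0.3402, 0.3875)
After 4 steps: (0.2716, 0.3401, 0.3883)
P(in position 1 after 4 steps) = 0.2716

0.2716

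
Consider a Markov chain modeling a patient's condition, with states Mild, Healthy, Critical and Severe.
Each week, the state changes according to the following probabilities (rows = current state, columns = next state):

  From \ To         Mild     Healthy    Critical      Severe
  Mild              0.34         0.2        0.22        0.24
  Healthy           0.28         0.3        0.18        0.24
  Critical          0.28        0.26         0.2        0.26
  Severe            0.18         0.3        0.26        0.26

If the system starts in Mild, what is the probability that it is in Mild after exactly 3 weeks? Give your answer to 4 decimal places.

0.2717

Propagate the distribution vector 3 weeks from Mild.
After 0 weeks: (1.0000, 0.0000, 0.0000, 0.0000)
After 1 week: (0.3400, 0.2000, 0.2200, 0.2400)
After 2 weeks: (0.2764, 0.2572, 0.2172, 0.2492)
After 3 weeks: (0.2717, 0.2637, 0.2153, 0.2493)
P(in Mild after 3 weeks) = 0.2717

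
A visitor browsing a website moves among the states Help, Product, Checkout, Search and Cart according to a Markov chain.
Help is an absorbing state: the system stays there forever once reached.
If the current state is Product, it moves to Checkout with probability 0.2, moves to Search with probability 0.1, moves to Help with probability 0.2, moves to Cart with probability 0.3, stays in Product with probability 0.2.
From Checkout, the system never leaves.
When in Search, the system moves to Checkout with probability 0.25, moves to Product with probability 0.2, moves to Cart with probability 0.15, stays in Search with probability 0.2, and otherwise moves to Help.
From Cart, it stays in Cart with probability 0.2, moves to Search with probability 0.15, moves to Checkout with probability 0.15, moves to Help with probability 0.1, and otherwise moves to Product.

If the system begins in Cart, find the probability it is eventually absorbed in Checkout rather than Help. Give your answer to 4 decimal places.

Let h(s) be the probability of absorption at Checkout starting from transient state s. Then h(Checkout) = 1 and h(Help) = 0. By first-step analysis:
h(Product) = 0.2·0 + 0.2·h(Product) + 0.2·1 + 0.1·h(Search) + 0.3·h(Cart)
h(Search) = 0.2·0 + 0.2·h(Product) + 0.25·1 + 0.2·h(Search) + 0.15·h(Cart)
h(Cart) = 0.1·0 + 0.4·h(Product) + 0.15·1 + 0.15·h(Search) + 0.2·h(Cart)
Solving: h(Product) = 0.5259, h(Search) = 0.5477, h(Cart) = 0.5531.
Starting from Cart, the probability is 0.5531.

0.5531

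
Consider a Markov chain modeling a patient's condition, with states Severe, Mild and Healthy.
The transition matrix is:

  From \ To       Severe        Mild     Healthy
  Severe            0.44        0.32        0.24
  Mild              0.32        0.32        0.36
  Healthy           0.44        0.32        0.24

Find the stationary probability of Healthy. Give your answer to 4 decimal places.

Let the stationary distribution be π with π = πP and π_1 + π_2 + π_3 = 1.
π_1 = 0.44·π_1 + 0.32·π_2 + 0.44·π_3
π_2 = 0.32·π_1 + 0.32·π_2 + 0.32·π_3
Solving with the normalization constraint gives π = (0.4016, 0.3200, 0.2784).
So the stationary probability of Healthy is 0.2784.

0.2784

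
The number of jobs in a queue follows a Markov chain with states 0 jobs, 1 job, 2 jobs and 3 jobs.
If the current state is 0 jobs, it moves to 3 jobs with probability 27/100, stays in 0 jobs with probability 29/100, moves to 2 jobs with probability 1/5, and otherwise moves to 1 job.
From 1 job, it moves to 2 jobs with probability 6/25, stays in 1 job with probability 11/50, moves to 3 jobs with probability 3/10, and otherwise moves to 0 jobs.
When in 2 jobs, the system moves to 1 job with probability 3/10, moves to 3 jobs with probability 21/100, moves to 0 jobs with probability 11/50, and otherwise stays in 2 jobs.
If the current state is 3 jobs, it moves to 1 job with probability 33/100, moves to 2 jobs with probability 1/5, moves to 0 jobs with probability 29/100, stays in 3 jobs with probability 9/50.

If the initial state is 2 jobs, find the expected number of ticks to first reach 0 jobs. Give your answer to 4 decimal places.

4.1375

Let t(s) be the expected number of ticks to first reach 0 jobs from state s, with t(0 jobs) = 0. Conditioning on the first tick:
t(1 job) = 1 + 0.22·t(1 job) + 0.24·t(2 jobs) + 0.3·t(3 jobs)
t(2 jobs) = 1 + 0.3·t(1 job) + 0.27·t(2 jobs) + 0.21·t(3 jobs)
t(3 jobs) = 1 + 0.33·t(1 job) + 0.2·t(2 jobs) + 0.18·t(3 jobs)
Solving: t(1 job) = 4.0372, t(2 jobs) = 4.1375, t(3 jobs) = 3.8534.
Expected ticks from 2 jobs to 0 jobs: 4.1375.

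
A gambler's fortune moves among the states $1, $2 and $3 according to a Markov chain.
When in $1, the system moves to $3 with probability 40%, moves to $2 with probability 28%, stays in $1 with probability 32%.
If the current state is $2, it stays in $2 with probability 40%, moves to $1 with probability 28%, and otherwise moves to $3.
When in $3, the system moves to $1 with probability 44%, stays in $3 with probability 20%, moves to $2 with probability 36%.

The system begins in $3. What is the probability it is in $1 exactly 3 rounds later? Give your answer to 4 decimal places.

0.3462

Propagate the distribution vector 3 rounds from $3.
After 0 rounds: (0.0000, 0.0000, 1.0000)
After 1 round: (0.4400, 0.3600, 0.2000)
After 2 rounds: (0.3296, 0.3392, 0.3312)
After 3 rounds: (0.3462, 0.3472, 0.3066)
P(in $1 after 3 rounds) = 0.3462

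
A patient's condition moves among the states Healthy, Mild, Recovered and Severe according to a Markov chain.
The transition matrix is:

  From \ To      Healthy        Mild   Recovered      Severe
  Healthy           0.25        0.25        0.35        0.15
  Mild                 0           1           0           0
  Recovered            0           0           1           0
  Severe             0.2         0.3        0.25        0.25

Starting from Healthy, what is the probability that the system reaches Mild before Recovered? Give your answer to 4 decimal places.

0.4366

Let h(s) be the probability of absorption at Mild starting from transient state s. Then h(Mild) = 1 and h(Recovered) = 0. By first-step analysis:
h(Healthy) = 0.25·h(Healthy) + 0.25·1 + 0.35·0 + 0.15·h(Severe)
h(Severe) = 0.2·h(Healthy) + 0.3·1 + 0.25·0 + 0.25·h(Severe)
Solving: h(Healthy) = 0.4366, h(Severe) = 0.5164.
Starting from Healthy, the probability is 0.4366.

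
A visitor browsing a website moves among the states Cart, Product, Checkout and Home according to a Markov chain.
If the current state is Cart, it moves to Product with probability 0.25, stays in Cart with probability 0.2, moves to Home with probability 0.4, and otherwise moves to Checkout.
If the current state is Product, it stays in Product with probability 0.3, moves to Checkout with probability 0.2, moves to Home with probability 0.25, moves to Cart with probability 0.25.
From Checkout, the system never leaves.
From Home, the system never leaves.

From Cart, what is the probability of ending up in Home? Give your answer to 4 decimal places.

Let h(s) be the probability of absorption at Home starting from transient state s. Then h(Home) = 1 and h(Checkout) = 0. By first-step analysis:
h(Cart) = 0.2·h(Cart) + 0.25·h(Product) + 0.15·0 + 0.4·1
h(Product) = 0.25·h(Cart) + 0.3·h(Product) + 0.2·0 + 0.25·1
Solving: h(Cart) = 0.6884, h(Product) = 0.6030.
Starting from Cart, the probability is 0.6884.

0.6884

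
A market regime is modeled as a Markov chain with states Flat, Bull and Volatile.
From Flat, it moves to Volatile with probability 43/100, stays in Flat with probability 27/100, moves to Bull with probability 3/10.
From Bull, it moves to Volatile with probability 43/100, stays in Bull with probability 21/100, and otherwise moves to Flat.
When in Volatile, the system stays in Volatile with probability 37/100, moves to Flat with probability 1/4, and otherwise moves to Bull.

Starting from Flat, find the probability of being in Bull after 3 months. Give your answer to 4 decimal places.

Propagate the distribution vector 3 months from Flat.
After 0 months: (1.0000, 0.0000, 0.0000)
After 1 month: (0.2700, 0.3000, 0.4300)
After 2 months: (0.2884, 0.3074, 0.4042)
After 3 months: (0.2896, 0.3047, 0.4057)
P(in Bull after 3 months) = 0.3047

0.3047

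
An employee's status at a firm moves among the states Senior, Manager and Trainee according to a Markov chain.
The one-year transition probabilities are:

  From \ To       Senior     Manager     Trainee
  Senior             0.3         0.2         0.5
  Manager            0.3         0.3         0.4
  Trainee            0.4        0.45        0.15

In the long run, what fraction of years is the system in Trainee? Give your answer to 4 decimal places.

Let the stationary distribution be π with π = πP and π_1 + π_2 + π_3 = 1.
π_1 = 0.3·π_1 + 0.3·π_2 + 0.4·π_3
π_2 = 0.2·π_1 + 0.3·π_2 + 0.45·π_3
Solving with the normalization constraint gives π = (0.3347, 0.3185, 0.3468).
So the stationary probability of Trainee is 0.3468.

0.3468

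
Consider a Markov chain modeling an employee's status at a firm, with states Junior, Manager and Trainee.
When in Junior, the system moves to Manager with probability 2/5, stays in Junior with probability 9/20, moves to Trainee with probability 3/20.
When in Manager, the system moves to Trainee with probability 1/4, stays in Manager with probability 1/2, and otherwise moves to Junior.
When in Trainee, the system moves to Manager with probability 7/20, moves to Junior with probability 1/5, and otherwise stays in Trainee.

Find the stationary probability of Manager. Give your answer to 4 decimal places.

0.4291

Let the stationary distribution be π with π = πP and π_1 + π_2 + π_3 = 1.
π_1 = 0.45·π_1 + 0.25·π_2 + 0.2·π_3
π_2 = 0.4·π_1 + 0.5·π_2 + 0.35·π_3
Solving with the normalization constraint gives π = (0.2953, 0.4291, 0.2756).
So the stationary probability of Manager is 0.4291.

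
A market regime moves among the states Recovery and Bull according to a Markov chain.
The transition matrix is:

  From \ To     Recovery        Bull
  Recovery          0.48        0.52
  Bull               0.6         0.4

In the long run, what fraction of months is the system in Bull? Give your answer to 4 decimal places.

0.4643

Let the stationary distribution be π with π = πP and π_1 + π_2 = 1.
π_1 = 0.48·π_1 + 0.6·π_2
Solving with the normalization constraint gives π = (0.5357, 0.4643).
So the stationary probability of Bull is 0.4643.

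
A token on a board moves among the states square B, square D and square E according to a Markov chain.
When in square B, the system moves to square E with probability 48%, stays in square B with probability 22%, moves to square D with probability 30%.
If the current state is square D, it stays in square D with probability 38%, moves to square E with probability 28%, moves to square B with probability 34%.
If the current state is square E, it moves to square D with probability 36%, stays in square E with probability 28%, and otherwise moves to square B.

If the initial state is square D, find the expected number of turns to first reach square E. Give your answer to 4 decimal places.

2.9350

Let t(s) be the expected number of turns to first reach square E from state s, with t(square E) = 0. Conditioning on the first turn:
t(square B) = 1 + 0.22·t(square B) + 0.3·t(square D)
t(square D) = 1 + 0.34·t(square B) + 0.38·t(square D)
Solving: t(square B) = 2.4109, t(square D) = 2.9350.
Expected turns from square D to square E: 2.9350.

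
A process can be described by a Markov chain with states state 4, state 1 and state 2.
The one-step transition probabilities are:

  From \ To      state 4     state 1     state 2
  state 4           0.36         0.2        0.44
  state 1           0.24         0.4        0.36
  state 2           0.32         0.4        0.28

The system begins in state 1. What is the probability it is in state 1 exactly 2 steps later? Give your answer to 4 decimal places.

Sum over the intermediate state after 1 step:
P = P(state 1→state 4)·P(state 4→state 1) + P(state 1→state 1)·P(state 1→state 1) + P(state 1→state 2)·P(state 2→state 1)
  = 0.24×0.2 + 0.4×0.4 + 0.36×0.4
  = 0.0480 + 0.1600 + 0.1440 = 0.3520

0.3520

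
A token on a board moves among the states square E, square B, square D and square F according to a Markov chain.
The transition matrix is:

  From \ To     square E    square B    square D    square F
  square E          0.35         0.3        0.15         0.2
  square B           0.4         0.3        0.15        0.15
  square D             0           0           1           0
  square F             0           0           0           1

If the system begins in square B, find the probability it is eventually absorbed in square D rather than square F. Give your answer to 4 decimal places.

0.4701

Let h(s) be the probability of absorption at square D starting from transient state s. Then h(square D) = 1 and h(square F) = 0. By first-step analysis:
h(square E) = 0.35·h(square E) + 0.3·h(square B) + 0.15·1 + 0.2·0
h(square B) = 0.4·h(square E) + 0.3·h(square B) + 0.15·1 + 0.15·0
Solving: h(square E) = 0.4478, h(square B) = 0.4701.
Starting from square B, the probability is 0.4701.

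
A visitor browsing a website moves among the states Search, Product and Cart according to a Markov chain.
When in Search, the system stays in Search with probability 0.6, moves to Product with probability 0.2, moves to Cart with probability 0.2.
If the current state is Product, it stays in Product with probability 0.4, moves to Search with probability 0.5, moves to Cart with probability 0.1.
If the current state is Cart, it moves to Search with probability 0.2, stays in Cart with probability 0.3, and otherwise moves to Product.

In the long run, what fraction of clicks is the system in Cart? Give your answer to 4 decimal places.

Let the stationary distribution be π with π = πP and π_1 + π_2 + π_3 = 1.
π_1 = 0.6·π_1 + 0.5·π_2 + 0.2·π_3
π_2 = 0.2·π_1 + 0.4·π_2 + 0.5·π_3
Solving with the normalization constraint gives π = (0.4933, 0.3200, 0.1867).
So the stationary probability of Cart is 0.1867.

0.1867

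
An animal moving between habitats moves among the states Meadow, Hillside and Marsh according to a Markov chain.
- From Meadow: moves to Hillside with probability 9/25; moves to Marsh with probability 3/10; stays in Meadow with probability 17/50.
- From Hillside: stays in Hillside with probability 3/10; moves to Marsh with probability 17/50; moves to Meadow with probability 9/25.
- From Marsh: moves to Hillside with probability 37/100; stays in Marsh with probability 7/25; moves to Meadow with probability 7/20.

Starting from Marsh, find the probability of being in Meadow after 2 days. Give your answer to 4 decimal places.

Sum over the intermediate state after 1 day:
P = P(Marsh→Meadow)·P(Meadow→Meadow) + P(Marsh→Hillside)·P(Hillside→Meadow) + P(Marsh→Marsh)·P(Marsh→Meadow)
  = 0.35×0.34 + 0.37×0.36 + 0.28×0.35
  = 0.1190 + 0.1332 + 0.0980 = 0.3502

0.3502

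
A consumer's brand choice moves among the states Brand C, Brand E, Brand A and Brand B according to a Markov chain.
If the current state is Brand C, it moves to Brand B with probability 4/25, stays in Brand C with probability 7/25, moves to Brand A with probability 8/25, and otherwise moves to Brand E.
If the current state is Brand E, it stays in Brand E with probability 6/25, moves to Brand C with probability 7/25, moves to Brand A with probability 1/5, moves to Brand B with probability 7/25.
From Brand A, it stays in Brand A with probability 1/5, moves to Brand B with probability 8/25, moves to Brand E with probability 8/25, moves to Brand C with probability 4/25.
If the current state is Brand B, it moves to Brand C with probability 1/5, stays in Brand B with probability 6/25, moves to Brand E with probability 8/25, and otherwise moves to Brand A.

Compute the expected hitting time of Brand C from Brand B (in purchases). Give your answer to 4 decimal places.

4.6527

Let t(s) be the expected number of purchases to first reach Brand C from state s, with t(Brand C) = 0. Conditioning on the first purchase:
t(Brand E) = 1 + 0.24·t(Brand E) + 0.2·t(Brand A) + 0.28·t(Brand B)
t(Brand A) = 1 + 0.32·t(Brand E) + 0.2·t(Brand A) + 0.32·t(Brand B)
t(Brand B) = 1 + 0.32·t(Brand E) + 0.24·t(Brand A) + 0.24·t(Brand B)
Solving: t(Brand E) = 4.3014, t(Brand A) = 4.8317, t(Brand B) = 4.6527.
Expected purchases from Brand B to Brand C: 4.6527.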